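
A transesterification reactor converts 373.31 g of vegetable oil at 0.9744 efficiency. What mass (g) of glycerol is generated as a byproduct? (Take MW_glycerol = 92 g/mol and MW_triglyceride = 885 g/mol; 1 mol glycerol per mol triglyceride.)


glycerol = oil * conv * (92/885)
= 373.31 * 0.9744 * 92 / 885
= 37.8139 g

37.8139 g


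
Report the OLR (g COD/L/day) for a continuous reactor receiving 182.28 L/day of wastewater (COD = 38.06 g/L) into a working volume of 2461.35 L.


OLR = Q * S / V
= 182.28 * 38.06 / 2461.35
= 2.8186 g/L/day

2.8186 g/L/day


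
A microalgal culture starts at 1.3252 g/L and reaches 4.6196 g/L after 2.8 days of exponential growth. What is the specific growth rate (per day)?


mu = ln(X2/X1) / dt
= ln(4.6196/1.3252) / 2.8
= 0.4460 per day

0.4460 per day


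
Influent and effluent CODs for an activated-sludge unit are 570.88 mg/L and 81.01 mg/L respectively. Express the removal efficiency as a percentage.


eta = (COD_in - COD_out) / COD_in * 100
= (570.88 - 81.01) / 570.88 * 100
= 85.8096%

85.8096%


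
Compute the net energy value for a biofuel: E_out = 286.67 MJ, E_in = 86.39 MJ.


NEV = E_out - E_in
= 286.67 - 86.39
= 200.2800 MJ

200.2800 MJ


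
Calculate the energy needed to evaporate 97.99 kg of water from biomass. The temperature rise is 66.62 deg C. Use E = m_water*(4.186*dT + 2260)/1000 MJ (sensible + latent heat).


E = m_water * (4.186 * dT + 2260) / 1000
= 97.99 * (4.186 * 66.62 + 2260) / 1000
= 248.7840 MJ

248.7840 MJ


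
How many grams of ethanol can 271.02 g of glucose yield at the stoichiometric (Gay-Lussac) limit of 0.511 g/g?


Theoretical ethanol yield: m_EtOH = 0.511 * m_glucose
m_EtOH = 0.511 * 271.02 = 138.4912 g

138.4912 g


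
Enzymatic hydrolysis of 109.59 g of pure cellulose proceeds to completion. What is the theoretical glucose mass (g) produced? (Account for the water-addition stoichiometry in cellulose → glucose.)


glucose = cellulose * 180/162
= 109.59 * 180/162
= 121.7667 g

121.7667 g


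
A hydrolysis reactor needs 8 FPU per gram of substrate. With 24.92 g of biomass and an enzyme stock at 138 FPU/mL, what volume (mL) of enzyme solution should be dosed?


V = dosage * m_sub / activity
V = 8 * 24.92 / 138
V = 1.4446 mL

1.4446 mL


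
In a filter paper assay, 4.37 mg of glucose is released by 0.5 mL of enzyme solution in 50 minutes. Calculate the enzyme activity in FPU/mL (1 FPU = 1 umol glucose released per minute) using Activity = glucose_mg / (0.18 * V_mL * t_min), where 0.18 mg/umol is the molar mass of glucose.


Activity = glucose_mg / (0.18 mg/umol * V_mL * t_min)
= 4.37 / (0.18 * 0.5 * 50)
= 0.9711 FPU/mL

0.9711 FPU/mL


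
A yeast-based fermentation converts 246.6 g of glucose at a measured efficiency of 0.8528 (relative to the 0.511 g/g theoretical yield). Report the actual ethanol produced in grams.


Actual ethanol: m = 0.511 * 246.6 * 0.8528
m = 107.4635 g

107.4635 g


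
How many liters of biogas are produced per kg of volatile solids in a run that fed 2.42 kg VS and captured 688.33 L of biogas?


Y = V / VS
= 688.33 / 2.42
= 284.4339 L/kg VS

284.4339 L/kg VS


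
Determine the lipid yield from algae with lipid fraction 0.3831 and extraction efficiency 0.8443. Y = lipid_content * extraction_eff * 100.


Y = lipid_content * extraction_eff * 100
= 0.3831 * 0.8443 * 100
= 32.3451%

32.3451%


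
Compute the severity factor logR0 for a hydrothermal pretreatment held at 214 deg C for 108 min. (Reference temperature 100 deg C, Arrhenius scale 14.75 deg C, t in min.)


logR0 = log10(t * exp((T - 100) / 14.75))
= log10(108 * exp((214 - 100) / 14.75))
= 5.3900

5.3900


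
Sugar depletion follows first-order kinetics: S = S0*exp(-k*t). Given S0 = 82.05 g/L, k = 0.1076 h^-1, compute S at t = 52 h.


S = S0 * exp(-k * t)
S = 82.05 * exp(-0.1076 * 52)
S = 0.3049 g/L

0.3049 g/L


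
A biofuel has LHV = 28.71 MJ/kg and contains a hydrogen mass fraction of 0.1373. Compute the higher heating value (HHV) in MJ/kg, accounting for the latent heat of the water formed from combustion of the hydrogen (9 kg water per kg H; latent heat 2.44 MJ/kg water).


HHV = LHV + H_frac * 9 * 2.44
= 28.71 + 0.1373 * 9 * 2.44
= 31.7251 MJ/kg

31.7251 MJ/kg


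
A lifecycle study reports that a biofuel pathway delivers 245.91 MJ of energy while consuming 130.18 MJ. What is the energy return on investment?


EROI = E_out / E_in
= 245.91 / 130.18
= 1.8890

1.8890


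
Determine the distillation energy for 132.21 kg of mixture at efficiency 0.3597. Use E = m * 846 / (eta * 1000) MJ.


E = m * 846 / (eta * 1000)
= 132.21 * 846 / (0.3597 * 1000)
= 310.9526 MJ

310.9526 MJ


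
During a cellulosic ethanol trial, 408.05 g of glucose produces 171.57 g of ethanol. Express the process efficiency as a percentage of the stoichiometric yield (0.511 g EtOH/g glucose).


Fermentation efficiency = (actual / (0.511 * glucose)) * 100
= (171.57 / (0.511 * 408.05)) * 100
= 82.2824%

82.2824%


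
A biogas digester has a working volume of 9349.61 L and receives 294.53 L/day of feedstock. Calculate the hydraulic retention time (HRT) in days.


HRT = V / Q
= 9349.61 / 294.53
= 31.7442 days

31.7442 days


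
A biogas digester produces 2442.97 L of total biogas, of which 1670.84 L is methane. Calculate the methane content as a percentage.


CH4% = V_CH4 / V_total * 100
= 1670.84 / 2442.97 * 100
= 68.3938%

68.3938%


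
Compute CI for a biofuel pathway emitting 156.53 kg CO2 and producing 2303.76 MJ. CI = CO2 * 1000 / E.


CI = CO2 * 1000 / E
= 156.53 * 1000 / 2303.76
= 67.9454 g CO2/MJ

67.9454 g CO2/MJ


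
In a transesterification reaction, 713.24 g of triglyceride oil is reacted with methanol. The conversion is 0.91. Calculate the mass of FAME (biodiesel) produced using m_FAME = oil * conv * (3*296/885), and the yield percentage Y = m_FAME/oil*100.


m_FAME = oil * conv * (3 * 296 / 885) = oil * conv * (888/885)
= 713.24 * 0.91 * 888 / 885
= 651.2486 g
Y = m_FAME / oil * 100 = conv * (888/885) * 100
= 0.91 * 888 / 885 * 100
= 91.31%

651.2486 g FAME; Y = 91.31%


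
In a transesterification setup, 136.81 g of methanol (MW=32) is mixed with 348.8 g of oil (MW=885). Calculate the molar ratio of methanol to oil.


Molar ratio = n_MeOH / n_oil = (MeOH/32) / (oil/885) = (MeOH * 885) / (32 * oil)
= (136.81 * 885) / (32 * 348.8)
= 10.8476

10.8476


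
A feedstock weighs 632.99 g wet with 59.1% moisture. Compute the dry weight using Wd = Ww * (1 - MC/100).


Wd = Ww * (1 - MC/100)
= 632.99 * (1 - 59.1/100)
= 258.8929 g

258.8929 g


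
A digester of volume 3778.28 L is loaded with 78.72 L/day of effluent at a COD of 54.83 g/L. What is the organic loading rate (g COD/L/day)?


OLR = Q * S / V
= 78.72 * 54.83 / 3778.28
= 1.1424 g/L/day

1.1424 g/L/day


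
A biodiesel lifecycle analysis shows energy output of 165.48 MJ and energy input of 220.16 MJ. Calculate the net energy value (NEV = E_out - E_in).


NEV = E_out - E_in
= 165.48 - 220.16
= -54.6800 MJ

-54.6800 MJ


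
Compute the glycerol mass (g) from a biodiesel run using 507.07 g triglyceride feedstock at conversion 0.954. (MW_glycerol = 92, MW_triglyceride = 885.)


glycerol = oil * conv * (92/885)
= 507.07 * 0.954 * 92 / 885
= 50.2876 g

50.2876 g


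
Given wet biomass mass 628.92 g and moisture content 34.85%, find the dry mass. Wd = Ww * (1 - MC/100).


Wd = Ww * (1 - MC/100)
= 628.92 * (1 - 34.85/100)
= 409.7414 g

409.7414 g


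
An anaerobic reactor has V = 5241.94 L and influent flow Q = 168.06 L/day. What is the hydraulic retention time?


HRT = V / Q
= 5241.94 / 168.06
= 31.1909 days

31.1909 days


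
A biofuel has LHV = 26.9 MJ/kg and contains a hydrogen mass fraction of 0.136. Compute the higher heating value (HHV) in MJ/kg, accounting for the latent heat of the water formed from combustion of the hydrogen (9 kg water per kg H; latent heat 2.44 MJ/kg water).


HHV = LHV + H_frac * 9 * 2.44
= 26.9 + 0.136 * 9 * 2.44
= 29.8866 MJ/kg

29.8866 MJ/kg


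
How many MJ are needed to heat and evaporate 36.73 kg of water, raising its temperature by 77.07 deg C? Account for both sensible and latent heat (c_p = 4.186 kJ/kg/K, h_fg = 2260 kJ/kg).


E = m_water * (4.186 * dT + 2260) / 1000
= 36.73 * (4.186 * 77.07 + 2260) / 1000
= 94.8594 MJ

94.8594 MJ


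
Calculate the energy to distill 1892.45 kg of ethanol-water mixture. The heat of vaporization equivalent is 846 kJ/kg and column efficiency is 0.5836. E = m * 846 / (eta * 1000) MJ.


E = m * 846 / (eta * 1000)
= 1892.45 * 846 / (0.5836 * 1000)
= 2743.3391 MJ

2743.3391 MJ


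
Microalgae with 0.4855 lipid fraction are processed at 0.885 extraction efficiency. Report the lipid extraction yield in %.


Y = lipid_content * extraction_eff * 100
= 0.4855 * 0.885 * 100
= 42.9667%

42.9667%


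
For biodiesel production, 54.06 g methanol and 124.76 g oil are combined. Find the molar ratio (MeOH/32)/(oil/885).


Molar ratio = n_MeOH / n_oil = (MeOH/32) / (oil/885) = (MeOH * 885) / (32 * oil)
= (54.06 * 885) / (32 * 124.76)
= 11.9838

11.9838


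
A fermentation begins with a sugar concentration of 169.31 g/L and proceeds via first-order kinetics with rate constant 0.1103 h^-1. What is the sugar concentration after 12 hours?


S = S0 * exp(-k * t)
S = 169.31 * exp(-0.1103 * 12)
S = 45.0661 g/L

45.0661 g/L


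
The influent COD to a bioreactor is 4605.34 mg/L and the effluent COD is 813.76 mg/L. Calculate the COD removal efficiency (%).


eta = (COD_in - COD_out) / COD_in * 100
= (4605.34 - 813.76) / 4605.34 * 100
= 82.3301%

82.3301%


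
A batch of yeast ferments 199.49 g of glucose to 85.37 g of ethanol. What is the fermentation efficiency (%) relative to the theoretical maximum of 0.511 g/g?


Fermentation efficiency = (actual / (0.511 * glucose)) * 100
= (85.37 / (0.511 * 199.49)) * 100
= 83.7458%

83.7458%


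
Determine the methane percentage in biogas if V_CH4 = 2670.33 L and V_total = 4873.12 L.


CH4% = V_CH4 / V_total * 100
= 2670.33 / 4873.12 * 100
= 54.7971%

54.7971%


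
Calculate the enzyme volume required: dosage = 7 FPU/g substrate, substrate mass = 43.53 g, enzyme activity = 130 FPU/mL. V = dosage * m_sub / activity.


V = dosage * m_sub / activity
V = 7 * 43.53 / 130
V = 2.3439 mL

2.3439 mL


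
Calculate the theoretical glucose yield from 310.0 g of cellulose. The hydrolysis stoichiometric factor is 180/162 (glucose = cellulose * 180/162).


glucose = cellulose * 180/162
= 310.0 * 180/162
= 344.4444 g

344.4444 g


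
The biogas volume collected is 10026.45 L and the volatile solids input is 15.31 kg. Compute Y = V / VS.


Y = V / VS
= 10026.45 / 15.31
= 654.8955 L/kg VS

654.8955 L/kg VS


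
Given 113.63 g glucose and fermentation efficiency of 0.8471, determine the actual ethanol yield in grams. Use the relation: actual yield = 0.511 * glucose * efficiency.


Actual ethanol: m = 0.511 * 113.63 * 0.8471
m = 49.1868 g

49.1868 g


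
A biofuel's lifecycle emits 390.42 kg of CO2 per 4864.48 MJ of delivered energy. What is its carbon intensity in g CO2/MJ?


CI = CO2 * 1000 / E
= 390.42 * 1000 / 4864.48
= 80.2593 g CO2/MJ

80.2593 g CO2/MJ


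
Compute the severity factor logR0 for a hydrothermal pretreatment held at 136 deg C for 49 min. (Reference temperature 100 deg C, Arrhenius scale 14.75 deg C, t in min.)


logR0 = log10(t * exp((T - 100) / 14.75))
= log10(49 * exp((136 - 100) / 14.75))
= 2.7502

2.7502


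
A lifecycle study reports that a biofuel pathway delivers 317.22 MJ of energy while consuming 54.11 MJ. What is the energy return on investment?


EROI = E_out / E_in
= 317.22 / 54.11
= 5.8625

5.8625


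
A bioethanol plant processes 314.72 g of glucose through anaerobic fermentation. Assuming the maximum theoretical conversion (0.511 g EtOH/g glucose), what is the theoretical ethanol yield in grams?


Theoretical ethanol yield: m_EtOH = 0.511 * m_glucose
m_EtOH = 0.511 * 314.72 = 160.8219 g

160.8219 g


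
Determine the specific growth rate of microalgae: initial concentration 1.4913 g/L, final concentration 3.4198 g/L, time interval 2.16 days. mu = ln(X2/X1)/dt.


mu = ln(X2/X1) / dt
= ln(3.4198/1.4913) / 2.16
= 0.3842 per day

0.3842 per day


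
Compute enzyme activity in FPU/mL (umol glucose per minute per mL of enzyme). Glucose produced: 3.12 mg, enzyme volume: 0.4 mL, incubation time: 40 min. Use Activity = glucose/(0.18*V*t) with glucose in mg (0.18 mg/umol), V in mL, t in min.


Activity = glucose_mg / (0.18 mg/umol * V_mL * t_min)
= 3.12 / (0.18 * 0.4 * 40)
= 1.0833 FPU/mL

1.0833 FPU/mL


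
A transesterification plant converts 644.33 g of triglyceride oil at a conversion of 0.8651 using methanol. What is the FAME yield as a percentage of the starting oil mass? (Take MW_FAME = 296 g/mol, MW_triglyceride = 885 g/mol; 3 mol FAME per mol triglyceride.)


m_FAME = oil * conv * (3 * 296 / 885) = oil * conv * (888/885)
= 644.33 * 0.8651 * 888 / 885
= 559.2994 g
Y = m_FAME / oil * 100 = conv * (888/885) * 100
= 0.8651 * 888 / 885 * 100
= 86.80%

86.80%


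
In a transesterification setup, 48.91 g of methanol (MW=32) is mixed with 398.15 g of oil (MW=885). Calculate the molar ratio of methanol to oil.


Molar ratio = n_MeOH / n_oil = (MeOH/32) / (oil/885) = (MeOH * 885) / (32 * oil)
= (48.91 * 885) / (32 * 398.15)
= 3.3974

3.3974


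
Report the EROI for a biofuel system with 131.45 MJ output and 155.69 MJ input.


EROI = E_out / E_in
= 131.45 / 155.69
= 0.8443

0.8443


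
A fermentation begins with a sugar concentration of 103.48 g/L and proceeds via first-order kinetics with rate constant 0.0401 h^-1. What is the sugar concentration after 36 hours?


S = S0 * exp(-k * t)
S = 103.48 * exp(-0.0401 * 36)
S = 24.4292 g/L

24.4292 g/L


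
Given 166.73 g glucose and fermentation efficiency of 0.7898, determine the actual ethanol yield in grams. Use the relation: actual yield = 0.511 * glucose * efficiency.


Actual ethanol: m = 0.511 * 166.73 * 0.7898
m = 67.2902 g

67.2902 g


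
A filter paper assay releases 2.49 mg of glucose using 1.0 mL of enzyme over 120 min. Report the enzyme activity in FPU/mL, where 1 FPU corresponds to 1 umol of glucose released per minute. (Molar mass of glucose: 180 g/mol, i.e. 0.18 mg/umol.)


Activity = glucose_mg / (0.18 mg/umol * V_mL * t_min)
= 2.49 / (0.18 * 1.0 * 120)
= 0.1153 FPU/mL

0.1153 FPU/mL


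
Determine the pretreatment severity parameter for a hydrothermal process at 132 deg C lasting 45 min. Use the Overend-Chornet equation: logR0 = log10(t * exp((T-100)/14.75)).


logR0 = log10(t * exp((T - 100) / 14.75))
= log10(45 * exp((132 - 100) / 14.75))
= 2.5954

2.5954


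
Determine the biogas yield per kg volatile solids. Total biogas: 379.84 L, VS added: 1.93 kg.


Y = V / VS
= 379.84 / 1.93
= 196.8083 L/kg VS

196.8083 L/kg VS


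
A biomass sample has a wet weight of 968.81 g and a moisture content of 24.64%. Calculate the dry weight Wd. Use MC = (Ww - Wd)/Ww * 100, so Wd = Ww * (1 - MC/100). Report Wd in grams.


Wd = Ww * (1 - MC/100)
= 968.81 * (1 - 24.64/100)
= 730.0952 g

730.0952 g


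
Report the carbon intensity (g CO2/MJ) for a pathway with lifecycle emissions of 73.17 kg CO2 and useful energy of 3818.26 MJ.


CI = CO2 * 1000 / E
= 73.17 * 1000 / 3818.26
= 19.1632 g CO2/MJ

19.1632 g CO2/MJ


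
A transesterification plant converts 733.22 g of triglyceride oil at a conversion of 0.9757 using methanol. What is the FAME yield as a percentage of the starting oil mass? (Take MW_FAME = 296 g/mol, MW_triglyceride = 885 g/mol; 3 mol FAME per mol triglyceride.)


m_FAME = oil * conv * (3 * 296 / 885) = oil * conv * (888/885)
= 733.22 * 0.9757 * 888 / 885
= 717.8278 g
Y = m_FAME / oil * 100 = conv * (888/885) * 100
= 0.9757 * 888 / 885 * 100
= 97.90%

97.90%


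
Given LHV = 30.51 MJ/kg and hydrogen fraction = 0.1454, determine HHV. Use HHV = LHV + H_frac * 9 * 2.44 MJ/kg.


HHV = LHV + H_frac * 9 * 2.44
= 30.51 + 0.1454 * 9 * 2.44
= 33.7030 MJ/kg

33.7030 MJ/kg


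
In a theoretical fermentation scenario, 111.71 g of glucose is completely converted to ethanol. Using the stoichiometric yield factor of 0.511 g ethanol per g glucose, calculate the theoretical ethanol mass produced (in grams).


Theoretical ethanol yield: m_EtOH = 0.511 * m_glucose
m_EtOH = 0.511 * 111.71 = 57.0838 g

57.0838 g


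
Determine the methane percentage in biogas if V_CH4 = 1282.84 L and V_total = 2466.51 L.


CH4% = V_CH4 / V_total * 100
= 1282.84 / 2466.51 * 100
= 52.0103%

52.0103%


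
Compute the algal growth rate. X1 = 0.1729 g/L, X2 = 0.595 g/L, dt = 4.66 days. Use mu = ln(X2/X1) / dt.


mu = ln(X2/X1) / dt
= ln(0.595/0.1729) / 4.66
= 0.2652 per day

0.2652 per day


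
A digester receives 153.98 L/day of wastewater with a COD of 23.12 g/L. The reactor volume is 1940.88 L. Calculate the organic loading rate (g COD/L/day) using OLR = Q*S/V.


OLR = Q * S / V
= 153.98 * 23.12 / 1940.88
= 1.8342 g/L/day

1.8342 g/L/day


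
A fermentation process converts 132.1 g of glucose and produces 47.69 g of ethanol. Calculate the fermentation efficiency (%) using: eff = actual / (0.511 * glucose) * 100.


Fermentation efficiency = (actual / (0.511 * glucose)) * 100
= (47.69 / (0.511 * 132.1)) * 100
= 70.6486%

70.6486%


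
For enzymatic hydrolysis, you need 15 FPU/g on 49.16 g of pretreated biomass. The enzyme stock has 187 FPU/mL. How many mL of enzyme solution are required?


V = dosage * m_sub / activity
V = 15 * 49.16 / 187
V = 3.9433 mL

3.9433 mL


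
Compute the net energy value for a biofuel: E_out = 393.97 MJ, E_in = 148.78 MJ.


NEV = E_out - E_in
= 393.97 - 148.78
= 245.1900 MJ

245.1900 MJ


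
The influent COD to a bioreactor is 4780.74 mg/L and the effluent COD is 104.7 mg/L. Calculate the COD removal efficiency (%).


eta = (COD_in - COD_out) / COD_in * 100
= (4780.74 - 104.7) / 4780.74 * 100
= 97.8100%

97.8100%


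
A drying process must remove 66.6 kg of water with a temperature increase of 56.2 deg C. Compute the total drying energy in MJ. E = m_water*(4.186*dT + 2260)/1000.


E = m_water * (4.186 * dT + 2260) / 1000
= 66.6 * (4.186 * 56.2 + 2260) / 1000
= 166.1839 MJ

166.1839 MJ


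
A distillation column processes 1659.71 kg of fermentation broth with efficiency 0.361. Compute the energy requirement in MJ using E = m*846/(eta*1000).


E = m * 846 / (eta * 1000)
= 1659.71 * 846 / (0.361 * 1000)
= 3889.5143 MJ

3889.5143 MJ


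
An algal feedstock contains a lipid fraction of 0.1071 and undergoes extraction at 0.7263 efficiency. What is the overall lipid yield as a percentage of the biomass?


Y = lipid_content * extraction_eff * 100
= 0.1071 * 0.7263 * 100
= 7.7787%

7.7787%


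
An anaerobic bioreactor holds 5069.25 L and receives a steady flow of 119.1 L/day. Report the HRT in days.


HRT = V / Q
= 5069.25 / 119.1
= 42.5630 days

42.5630 days


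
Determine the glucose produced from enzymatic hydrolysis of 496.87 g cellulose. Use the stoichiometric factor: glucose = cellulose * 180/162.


glucose = cellulose * 180/162
= 496.87 * 180/162
= 552.0778 g

552.0778 g


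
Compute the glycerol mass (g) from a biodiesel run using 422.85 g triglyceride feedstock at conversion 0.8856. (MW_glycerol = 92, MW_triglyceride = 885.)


glycerol = oil * conv * (92/885)
= 422.85 * 0.8856 * 92 / 885
= 38.9286 g

38.9286 g


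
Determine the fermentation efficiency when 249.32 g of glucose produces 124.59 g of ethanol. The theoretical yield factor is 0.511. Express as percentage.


Fermentation efficiency = (actual / (0.511 * glucose)) * 100
= (124.59 / (0.511 * 249.32)) * 100
= 97.7924%

97.7924%


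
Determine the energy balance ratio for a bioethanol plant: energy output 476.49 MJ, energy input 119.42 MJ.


EROI = E_out / E_in
= 476.49 / 119.42
= 3.9900

3.9900


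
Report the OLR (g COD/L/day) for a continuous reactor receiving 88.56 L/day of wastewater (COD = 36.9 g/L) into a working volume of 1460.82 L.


OLR = Q * S / V
= 88.56 * 36.9 / 1460.82
= 2.2370 g/L/day

2.2370 g/L/day


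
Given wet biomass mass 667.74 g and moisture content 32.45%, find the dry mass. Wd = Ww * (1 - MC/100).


Wd = Ww * (1 - MC/100)
= 667.74 * (1 - 32.45/100)
= 451.0584 g

451.0584 g


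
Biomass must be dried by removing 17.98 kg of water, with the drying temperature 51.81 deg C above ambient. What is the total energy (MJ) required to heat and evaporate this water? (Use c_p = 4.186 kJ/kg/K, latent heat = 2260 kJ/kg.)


E = m_water * (4.186 * dT + 2260) / 1000
= 17.98 * (4.186 * 51.81 + 2260) / 1000
= 44.5342 MJ

44.5342 MJ


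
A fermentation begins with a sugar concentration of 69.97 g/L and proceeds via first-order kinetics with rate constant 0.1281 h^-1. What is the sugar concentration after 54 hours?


S = S0 * exp(-k * t)
S = 69.97 * exp(-0.1281 * 54)
S = 0.0693 g/L

0.0693 g/L


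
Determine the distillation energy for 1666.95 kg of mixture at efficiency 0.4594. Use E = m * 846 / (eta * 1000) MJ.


E = m * 846 / (eta * 1000)
= 1666.95 * 846 / (0.4594 * 1000)
= 3069.7425 MJ

3069.7425 MJ


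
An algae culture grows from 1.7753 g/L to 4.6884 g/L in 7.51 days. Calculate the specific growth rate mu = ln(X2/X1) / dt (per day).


mu = ln(X2/X1) / dt
= ln(4.6884/1.7753) / 7.51
= 0.1293 per day

0.1293 per day


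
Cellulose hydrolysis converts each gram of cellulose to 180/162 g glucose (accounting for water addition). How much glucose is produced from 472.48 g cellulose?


glucose = cellulose * 180/162
= 472.48 * 180/162
= 524.9778 g

524.9778 g


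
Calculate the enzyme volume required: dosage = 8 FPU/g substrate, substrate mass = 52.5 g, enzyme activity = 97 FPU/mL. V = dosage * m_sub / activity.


V = dosage * m_sub / activity
V = 8 * 52.5 / 97
V = 4.3299 mL

4.3299 mL


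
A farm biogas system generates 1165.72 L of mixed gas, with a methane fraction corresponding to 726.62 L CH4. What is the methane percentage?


CH4% = V_CH4 / V_total * 100
= 726.62 / 1165.72 * 100
= 62.3323%

62.3323%


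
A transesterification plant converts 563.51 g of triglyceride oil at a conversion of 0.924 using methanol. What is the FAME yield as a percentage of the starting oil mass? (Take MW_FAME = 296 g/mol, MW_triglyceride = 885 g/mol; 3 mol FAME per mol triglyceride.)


m_FAME = oil * conv * (3 * 296 / 885) = oil * conv * (888/885)
= 563.51 * 0.924 * 888 / 885
= 522.4483 g
Y = m_FAME / oil * 100 = conv * (888/885) * 100
= 0.924 * 888 / 885 * 100
= 92.71%

92.71%


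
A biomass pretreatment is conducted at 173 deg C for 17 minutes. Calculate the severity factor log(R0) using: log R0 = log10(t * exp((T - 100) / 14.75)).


logR0 = log10(t * exp((T - 100) / 14.75))
= log10(17 * exp((173 - 100) / 14.75))
= 3.3798

3.3798


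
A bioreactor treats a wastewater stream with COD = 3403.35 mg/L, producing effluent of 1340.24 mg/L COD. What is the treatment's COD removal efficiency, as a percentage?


eta = (COD_in - COD_out) / COD_in * 100
= (3403.35 - 1340.24) / 3403.35 * 100
= 60.6200%

60.6200%


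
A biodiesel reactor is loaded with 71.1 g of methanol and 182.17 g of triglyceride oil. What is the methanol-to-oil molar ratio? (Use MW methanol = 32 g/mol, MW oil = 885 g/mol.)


Molar ratio = n_MeOH / n_oil = (MeOH/32) / (oil/885) = (MeOH * 885) / (32 * oil)
= (71.1 * 885) / (32 * 182.17)
= 10.7941

10.7941


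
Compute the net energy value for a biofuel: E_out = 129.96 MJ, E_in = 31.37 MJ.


NEV = E_out - E_in
= 129.96 - 31.37
= 98.5900 MJ

98.5900 MJ


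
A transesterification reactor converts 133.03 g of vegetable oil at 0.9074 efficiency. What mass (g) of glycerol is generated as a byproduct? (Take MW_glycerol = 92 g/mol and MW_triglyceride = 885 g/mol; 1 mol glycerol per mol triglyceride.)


glycerol = oil * conv * (92/885)
= 133.03 * 0.9074 * 92 / 885
= 12.5485 g

12.5485 g


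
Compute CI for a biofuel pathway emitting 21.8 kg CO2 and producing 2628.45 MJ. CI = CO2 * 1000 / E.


CI = CO2 * 1000 / E
= 21.8 * 1000 / 2628.45
= 8.2939 g CO2/MJ

8.2939 g CO2/MJ


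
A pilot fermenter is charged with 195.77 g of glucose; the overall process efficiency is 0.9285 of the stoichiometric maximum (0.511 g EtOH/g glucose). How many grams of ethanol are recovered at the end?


Actual ethanol: m = 0.511 * 195.77 * 0.9285
m = 92.8857 g

92.8857 g


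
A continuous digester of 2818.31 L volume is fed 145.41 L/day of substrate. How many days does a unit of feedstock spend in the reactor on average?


HRT = V / Q
= 2818.31 / 145.41
= 19.3818 days

19.3818 days


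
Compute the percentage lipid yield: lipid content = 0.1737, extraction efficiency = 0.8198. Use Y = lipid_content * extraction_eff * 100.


Y = lipid_content * extraction_eff * 100
= 0.1737 * 0.8198 * 100
= 14.2399%

14.2399%


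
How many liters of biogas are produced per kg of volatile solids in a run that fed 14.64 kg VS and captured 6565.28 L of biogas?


Y = V / VS
= 6565.28 / 14.64
= 448.4481 L/kg VS

448.4481 L/kg VS


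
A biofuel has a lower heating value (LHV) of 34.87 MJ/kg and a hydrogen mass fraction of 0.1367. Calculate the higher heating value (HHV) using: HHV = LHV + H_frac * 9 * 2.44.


HHV = LHV + H_frac * 9 * 2.44
= 34.87 + 0.1367 * 9 * 2.44
= 37.8719 MJ/kg

37.8719 MJ/kg


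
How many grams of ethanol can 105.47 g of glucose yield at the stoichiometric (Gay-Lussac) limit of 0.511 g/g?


Theoretical ethanol yield: m_EtOH = 0.511 * m_glucose
m_EtOH = 0.511 * 105.47 = 53.8952 g

53.8952 g


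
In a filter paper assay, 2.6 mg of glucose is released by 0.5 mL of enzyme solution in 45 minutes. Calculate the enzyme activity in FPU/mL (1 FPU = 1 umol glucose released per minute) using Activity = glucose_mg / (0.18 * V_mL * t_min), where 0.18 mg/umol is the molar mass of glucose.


Activity = glucose_mg / (0.18 mg/umol * V_mL * t_min)
= 2.6 / (0.18 * 0.5 * 45)
= 0.6420 FPU/mL

0.6420 FPU/mL


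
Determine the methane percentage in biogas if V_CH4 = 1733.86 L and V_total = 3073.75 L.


CH4% = V_CH4 / V_total * 100
= 1733.86 / 3073.75 * 100
= 56.4086%

56.4086%


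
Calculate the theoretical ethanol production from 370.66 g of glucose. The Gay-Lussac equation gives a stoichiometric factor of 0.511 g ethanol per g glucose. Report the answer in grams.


Theoretical ethanol yield: m_EtOH = 0.511 * m_glucose
m_EtOH = 0.511 * 370.66 = 189.4073 g

189.4073 g


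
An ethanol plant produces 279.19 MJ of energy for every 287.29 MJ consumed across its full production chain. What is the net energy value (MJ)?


NEV = E_out - E_in
= 279.19 - 287.29
= -8.1000 MJ

-8.1000 MJ


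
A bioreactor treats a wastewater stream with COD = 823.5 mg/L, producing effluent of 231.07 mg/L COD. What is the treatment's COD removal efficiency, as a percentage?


eta = (COD_in - COD_out) / COD_in * 100
= (823.5 - 231.07) / 823.5 * 100
= 71.9405%

71.9405%


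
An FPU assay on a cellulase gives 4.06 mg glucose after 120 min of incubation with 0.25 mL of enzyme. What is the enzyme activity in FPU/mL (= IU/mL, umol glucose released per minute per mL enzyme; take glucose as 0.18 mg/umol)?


Activity = glucose_mg / (0.18 mg/umol * V_mL * t_min)
= 4.06 / (0.18 * 0.25 * 120)
= 0.7519 FPU/mL

0.7519 FPU/mL


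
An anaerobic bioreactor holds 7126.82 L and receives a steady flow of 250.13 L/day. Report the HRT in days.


HRT = V / Q
= 7126.82 / 250.13
= 28.4925 days

28.4925 days


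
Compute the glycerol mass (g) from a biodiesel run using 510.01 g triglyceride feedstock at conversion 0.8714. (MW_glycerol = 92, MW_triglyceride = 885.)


glycerol = oil * conv * (92/885)
= 510.01 * 0.8714 * 92 / 885
= 46.1999 g

46.1999 g


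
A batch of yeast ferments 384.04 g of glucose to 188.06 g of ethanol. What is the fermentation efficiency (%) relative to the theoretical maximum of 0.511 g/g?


Fermentation efficiency = (actual / (0.511 * glucose)) * 100
= (188.06 / (0.511 * 384.04)) * 100
= 95.8295%

95.8295%


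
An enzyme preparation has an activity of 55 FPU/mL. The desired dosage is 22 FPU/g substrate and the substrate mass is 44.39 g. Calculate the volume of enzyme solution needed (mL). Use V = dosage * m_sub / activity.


V = dosage * m_sub / activity
V = 22 * 44.39 / 55
V = 17.7560 mL

17.7560 mL


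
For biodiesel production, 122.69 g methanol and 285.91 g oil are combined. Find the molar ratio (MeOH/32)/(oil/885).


Molar ratio = n_MeOH / n_oil = (MeOH/32) / (oil/885) = (MeOH * 885) / (32 * oil)
= (122.69 * 885) / (32 * 285.91)
= 11.8679

11.8679


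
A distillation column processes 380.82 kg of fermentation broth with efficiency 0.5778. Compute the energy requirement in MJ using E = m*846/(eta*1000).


E = m * 846 / (eta * 1000)
= 380.82 * 846 / (0.5778 * 1000)
= 557.5869 MJ

557.5869 MJ


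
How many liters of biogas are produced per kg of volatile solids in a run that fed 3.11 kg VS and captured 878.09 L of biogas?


Y = V / VS
= 878.09 / 3.11
= 282.3441 L/kg VS

282.3441 L/kg VS


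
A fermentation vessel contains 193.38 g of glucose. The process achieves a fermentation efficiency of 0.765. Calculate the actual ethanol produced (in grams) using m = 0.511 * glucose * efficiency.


Actual ethanol: m = 0.511 * 193.38 * 0.765
m = 75.5951 g

75.5951 g


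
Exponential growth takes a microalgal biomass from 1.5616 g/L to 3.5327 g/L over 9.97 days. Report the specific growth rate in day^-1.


mu = ln(X2/X1) / dt
= ln(3.5327/1.5616) / 9.97
= 0.0819 per day

0.0819 per day


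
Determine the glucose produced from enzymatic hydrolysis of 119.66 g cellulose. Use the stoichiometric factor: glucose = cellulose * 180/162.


glucose = cellulose * 180/162
= 119.66 * 180/162
= 132.9556 g

132.9556 g


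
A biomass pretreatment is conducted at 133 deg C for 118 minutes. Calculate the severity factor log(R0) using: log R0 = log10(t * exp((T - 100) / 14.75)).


logR0 = log10(t * exp((T - 100) / 14.75))
= log10(118 * exp((133 - 100) / 14.75))
= 3.0435

3.0435


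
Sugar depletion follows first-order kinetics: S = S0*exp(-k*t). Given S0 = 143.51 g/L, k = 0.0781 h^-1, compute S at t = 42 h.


S = S0 * exp(-k * t)
S = 143.51 * exp(-0.0781 * 42)
S = 5.3990 g/L

5.3990 g/L


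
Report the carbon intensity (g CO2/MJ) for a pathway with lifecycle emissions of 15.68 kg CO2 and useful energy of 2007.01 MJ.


CI = CO2 * 1000 / E
= 15.68 * 1000 / 2007.01
= 7.8126 g CO2/MJ

7.8126 g CO2/MJ


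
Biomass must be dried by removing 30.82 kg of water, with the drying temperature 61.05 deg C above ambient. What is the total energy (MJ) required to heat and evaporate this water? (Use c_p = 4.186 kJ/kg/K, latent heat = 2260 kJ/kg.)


E = m_water * (4.186 * dT + 2260) / 1000
= 30.82 * (4.186 * 61.05 + 2260) / 1000
= 77.5294 MJ

77.5294 MJ


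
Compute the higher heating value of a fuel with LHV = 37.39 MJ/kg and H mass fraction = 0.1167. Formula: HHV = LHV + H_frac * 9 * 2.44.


HHV = LHV + H_frac * 9 * 2.44
= 37.39 + 0.1167 * 9 * 2.44
= 39.9527 MJ/kg

39.9527 MJ/kg


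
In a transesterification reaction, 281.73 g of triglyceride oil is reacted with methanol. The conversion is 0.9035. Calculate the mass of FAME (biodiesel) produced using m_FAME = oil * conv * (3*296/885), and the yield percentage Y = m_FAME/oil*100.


m_FAME = oil * conv * (3 * 296 / 885) = oil * conv * (888/885)
= 281.73 * 0.9035 * 888 / 885
= 255.4059 g
Y = m_FAME / oil * 100 = conv * (888/885) * 100
= 0.9035 * 888 / 885 * 100
= 90.66%

255.4059 g FAME; Y = 90.66%


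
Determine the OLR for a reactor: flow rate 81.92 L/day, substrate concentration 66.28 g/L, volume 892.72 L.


OLR = Q * S / V
= 81.92 * 66.28 / 892.72
= 6.0822 g/L/day

6.0822 g/L/day


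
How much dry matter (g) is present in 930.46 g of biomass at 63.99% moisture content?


Wd = Ww * (1 - MC/100)
= 930.46 * (1 - 63.99/100)
= 335.0586 g

335.0586 g


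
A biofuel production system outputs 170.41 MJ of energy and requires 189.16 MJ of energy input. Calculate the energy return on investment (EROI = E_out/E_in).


EROI = E_out / E_in
= 170.41 / 189.16
= 0.9009

0.9009


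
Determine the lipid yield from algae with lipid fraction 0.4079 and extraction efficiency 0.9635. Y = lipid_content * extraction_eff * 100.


Y = lipid_content * extraction_eff * 100
= 0.4079 * 0.9635 * 100
= 39.3012%

39.3012%


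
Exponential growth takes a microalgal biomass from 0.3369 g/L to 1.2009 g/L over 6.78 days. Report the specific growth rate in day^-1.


mu = ln(X2/X1) / dt
= ln(1.2009/0.3369) / 6.78
= 0.1875 per day

0.1875 per day


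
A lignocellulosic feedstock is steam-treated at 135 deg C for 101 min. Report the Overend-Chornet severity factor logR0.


logR0 = log10(t * exp((T - 100) / 14.75))
= log10(101 * exp((135 - 100) / 14.75))
= 3.0349

3.0349


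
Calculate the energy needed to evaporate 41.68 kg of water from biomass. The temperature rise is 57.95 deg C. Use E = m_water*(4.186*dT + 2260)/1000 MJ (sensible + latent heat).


E = m_water * (4.186 * dT + 2260) / 1000
= 41.68 * (4.186 * 57.95 + 2260) / 1000
= 104.3075 MJ

104.3075 MJ


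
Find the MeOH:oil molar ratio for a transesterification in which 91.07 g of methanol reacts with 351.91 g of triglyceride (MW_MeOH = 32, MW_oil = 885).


Molar ratio = n_MeOH / n_oil = (MeOH/32) / (oil/885) = (MeOH * 885) / (32 * oil)
= (91.07 * 885) / (32 * 351.91)
= 7.1571

7.1571


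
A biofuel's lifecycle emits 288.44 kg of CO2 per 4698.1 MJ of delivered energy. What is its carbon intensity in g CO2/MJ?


CI = CO2 * 1000 / E
= 288.44 * 1000 / 4698.1
= 61.3950 g CO2/MJ

61.3950 g CO2/MJ


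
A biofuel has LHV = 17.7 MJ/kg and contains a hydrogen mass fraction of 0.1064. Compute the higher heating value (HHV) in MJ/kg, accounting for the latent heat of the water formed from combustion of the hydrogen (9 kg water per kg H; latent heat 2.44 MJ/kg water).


HHV = LHV + H_frac * 9 * 2.44
= 17.7 + 0.1064 * 9 * 2.44
= 20.0365 MJ/kg

20.0365 MJ/kg


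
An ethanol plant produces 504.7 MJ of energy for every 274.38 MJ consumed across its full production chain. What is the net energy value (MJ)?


NEV = E_out - E_in
= 504.7 - 274.38
= 230.3200 MJ

230.3200 MJ


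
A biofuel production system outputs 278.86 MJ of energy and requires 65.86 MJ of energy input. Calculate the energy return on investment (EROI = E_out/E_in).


EROI = E_out / E_in
= 278.86 / 65.86
= 4.2341

4.2341


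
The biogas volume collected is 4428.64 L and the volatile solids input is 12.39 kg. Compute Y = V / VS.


Y = V / VS
= 4428.64 / 12.39
= 357.4366 L/kg VS

357.4366 L/kg VS


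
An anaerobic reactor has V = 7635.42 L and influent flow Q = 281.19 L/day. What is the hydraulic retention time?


HRT = V / Q
= 7635.42 / 281.19
= 27.1540 days

27.1540 days


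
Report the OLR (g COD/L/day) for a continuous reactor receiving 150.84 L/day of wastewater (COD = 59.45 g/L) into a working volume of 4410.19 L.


OLR = Q * S / V
= 150.84 * 59.45 / 4410.19
= 2.0333 g/L/day

2.0333 g/L/day


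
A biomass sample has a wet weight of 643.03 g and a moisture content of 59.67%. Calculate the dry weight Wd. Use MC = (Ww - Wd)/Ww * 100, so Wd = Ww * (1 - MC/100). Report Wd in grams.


Wd = Ww * (1 - MC/100)
= 643.03 * (1 - 59.67/100)
= 259.3340 g

259.3340 g


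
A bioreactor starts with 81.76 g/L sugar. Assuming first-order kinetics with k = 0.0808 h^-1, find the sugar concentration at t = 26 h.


S = S0 * exp(-k * t)
S = 81.76 * exp(-0.0808 * 26)
S = 10.0040 g/L

10.0040 g/L


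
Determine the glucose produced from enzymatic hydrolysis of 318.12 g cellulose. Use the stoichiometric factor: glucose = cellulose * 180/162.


glucose = cellulose * 180/162
= 318.12 * 180/162
= 353.4667 g

353.4667 g


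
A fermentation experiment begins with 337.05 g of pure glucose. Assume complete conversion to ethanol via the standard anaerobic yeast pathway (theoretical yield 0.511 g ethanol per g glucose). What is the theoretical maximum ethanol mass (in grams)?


Theoretical ethanol yield: m_EtOH = 0.511 * m_glucose
m_EtOH = 0.511 * 337.05 = 172.2326 g

172.2326 g


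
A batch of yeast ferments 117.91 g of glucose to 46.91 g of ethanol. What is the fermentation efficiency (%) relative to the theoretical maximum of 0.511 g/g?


Fermentation efficiency = (actual / (0.511 * glucose)) * 100
= (46.91 / (0.511 * 117.91)) * 100
= 77.8563%

77.8563%


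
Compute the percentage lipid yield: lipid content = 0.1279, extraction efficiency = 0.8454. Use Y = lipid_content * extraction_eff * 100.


Y = lipid_content * extraction_eff * 100
= 0.1279 * 0.8454 * 100
= 10.8127%

10.8127%


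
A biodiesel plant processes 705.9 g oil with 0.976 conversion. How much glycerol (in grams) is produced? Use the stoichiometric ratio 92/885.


glycerol = oil * conv * (92/885)
= 705.9 * 0.976 * 92 / 885
= 71.6205 g

71.6205 g


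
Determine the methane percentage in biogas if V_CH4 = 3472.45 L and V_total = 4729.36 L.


CH4% = V_CH4 / V_total * 100
= 3472.45 / 4729.36 * 100
= 73.4233%

73.4233%


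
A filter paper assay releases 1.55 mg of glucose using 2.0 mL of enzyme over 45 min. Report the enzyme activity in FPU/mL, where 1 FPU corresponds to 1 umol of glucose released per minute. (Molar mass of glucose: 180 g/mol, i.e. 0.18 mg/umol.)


Activity = glucose_mg / (0.18 mg/umol * V_mL * t_min)
= 1.55 / (0.18 * 2.0 * 45)
= 0.0957 FPU/mL

0.0957 FPU/mL


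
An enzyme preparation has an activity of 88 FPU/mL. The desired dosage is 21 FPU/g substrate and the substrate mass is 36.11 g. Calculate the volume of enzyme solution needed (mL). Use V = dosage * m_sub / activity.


V = dosage * m_sub / activity
V = 21 * 36.11 / 88
V = 8.6172 mL

8.6172 mL


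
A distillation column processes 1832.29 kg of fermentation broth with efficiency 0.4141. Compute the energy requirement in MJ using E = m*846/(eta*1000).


E = m * 846 / (eta * 1000)
= 1832.29 * 846 / (0.4141 * 1000)
= 3743.3406 MJ

3743.3406 MJ


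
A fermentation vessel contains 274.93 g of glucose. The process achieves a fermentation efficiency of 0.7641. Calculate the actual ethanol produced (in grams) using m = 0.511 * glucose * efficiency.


Actual ethanol: m = 0.511 * 274.93 * 0.7641
m = 107.3478 g

107.3478 g


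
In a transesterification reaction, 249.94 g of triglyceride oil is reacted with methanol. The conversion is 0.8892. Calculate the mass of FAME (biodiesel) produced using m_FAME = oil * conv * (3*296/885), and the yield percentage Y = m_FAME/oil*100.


m_FAME = oil * conv * (3 * 296 / 885) = oil * conv * (888/885)
= 249.94 * 0.8892 * 888 / 885
= 223.0000 g
Y = m_FAME / oil * 100 = conv * (888/885) * 100
= 0.8892 * 888 / 885 * 100
= 89.22%

223.0000 g FAME; Y = 89.22%


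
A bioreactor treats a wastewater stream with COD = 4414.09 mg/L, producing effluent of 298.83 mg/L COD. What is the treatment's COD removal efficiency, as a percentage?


eta = (COD_in - COD_out) / COD_in * 100
= (4414.09 - 298.83) / 4414.09 * 100
= 93.2301%

93.2301%


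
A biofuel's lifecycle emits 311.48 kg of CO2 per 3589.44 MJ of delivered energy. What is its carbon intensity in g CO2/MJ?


CI = CO2 * 1000 / E
= 311.48 * 1000 / 3589.44
= 86.7768 g CO2/MJ

86.7768 g CO2/MJ


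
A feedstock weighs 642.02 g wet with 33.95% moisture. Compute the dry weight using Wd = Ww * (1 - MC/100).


Wd = Ww * (1 - MC/100)
= 642.02 * (1 - 33.95/100)
= 424.0542 g

424.0542 g


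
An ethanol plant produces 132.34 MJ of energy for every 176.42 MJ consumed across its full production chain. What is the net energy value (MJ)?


NEV = E_out - E_in
= 132.34 - 176.42
= -44.0800 MJ

-44.0800 MJ


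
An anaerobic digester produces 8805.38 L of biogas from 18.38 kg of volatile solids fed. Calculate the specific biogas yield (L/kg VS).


Y = V / VS
= 8805.38 / 18.38
= 479.0740 L/kg VS

479.0740 L/kg VS
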